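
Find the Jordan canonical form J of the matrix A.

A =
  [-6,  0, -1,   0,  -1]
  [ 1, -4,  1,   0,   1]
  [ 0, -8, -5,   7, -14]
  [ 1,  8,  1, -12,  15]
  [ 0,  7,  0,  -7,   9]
J_3(-5) ⊕ J_1(-5) ⊕ J_1(2)

The characteristic polynomial is
  det(x·I − A) = x^5 + 18*x^4 + 110*x^3 + 200*x^2 - 375*x - 1250 = (x - 2)*(x + 5)^4

Eigenvalues and multiplicities (the geometric multiplicity of λ is n − rank(A − λI), which equals the number of Jordan blocks for λ):
  λ = -5: algebraic multiplicity = 4, geometric multiplicity = 2
  λ = 2: algebraic multiplicity = 1, geometric multiplicity = 1

Determining the block sizes for each eigenvalue:
  λ = -5: with am = 4 and gm = 2, the partition is not yet determined (e.g. several partitions of 4 into 2 parts exist). Let N = A − (-5)·I. Computing rank(N^1) = 3, rank(N^2) = 2, rank(N^3) = 1; the number of blocks of size ≥ j is rank(N^{j−1}) − rank(N^j), giving [2, 1, 1]. So we have 1 block(s) of size 3, 1 block(s) of size 1 → block sizes [3, 1]
  λ = 2: one block (gm = 1), so the single block has size am = 1 → block sizes [1]

Assembling the blocks gives a Jordan form
J =
  [-5,  1,  0,  0, 0]
  [ 0, -5,  1,  0, 0]
  [ 0,  0, -5,  0, 0]
  [ 0,  0,  0, -5, 0]
  [ 0,  0,  0,  0, 2]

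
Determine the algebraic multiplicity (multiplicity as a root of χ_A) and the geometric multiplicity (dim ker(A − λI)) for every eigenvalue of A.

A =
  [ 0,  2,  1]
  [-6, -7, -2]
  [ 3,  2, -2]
λ = -3: alg = 3, geom = 2

Step 1 — factor the characteristic polynomial to read off the algebraic multiplicities:
  χ_A(x) = (x + 3)^3

Step 2 — compute geometric multiplicities via the rank-nullity identity g(λ) = n − rank(A − λI):
  rank(A − (-3)·I) = 1, so dim ker(A − (-3)·I) = n − 1 = 2

Summary:
  λ = -3: algebraic multiplicity = 3, geometric multiplicity = 2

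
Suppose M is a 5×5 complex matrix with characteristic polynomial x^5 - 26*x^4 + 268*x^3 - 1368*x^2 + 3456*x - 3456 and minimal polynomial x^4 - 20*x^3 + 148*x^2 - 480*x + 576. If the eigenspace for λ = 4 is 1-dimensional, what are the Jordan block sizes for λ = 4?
Block sizes for λ = 4: [2]

Step 1 — from the characteristic polynomial, algebraic multiplicity of λ = 4 is 2. From dim ker(M − (4)·I) = 1, there are exactly 1 Jordan blocks for λ = 4.
Step 2 — from the minimal polynomial, the factor (x − 4)^2 tells us the largest block for λ = 4 has size 2.
Step 3 — with total size 2, 1 blocks, and largest block 2, the block sizes (in nonincreasing order) are [2].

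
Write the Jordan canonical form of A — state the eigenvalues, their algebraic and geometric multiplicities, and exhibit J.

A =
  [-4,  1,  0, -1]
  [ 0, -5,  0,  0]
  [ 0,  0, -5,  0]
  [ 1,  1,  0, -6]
J_2(-5) ⊕ J_1(-5) ⊕ J_1(-5)

The characteristic polynomial is
  det(x·I − A) = x^4 + 20*x^3 + 150*x^2 + 500*x + 625 = (x + 5)^4

Eigenvalues and multiplicities (the geometric multiplicity of λ is n − rank(A − λI), which equals the number of Jordan blocks for λ):
  λ = -5: algebraic multiplicity = 4, geometric multiplicity = 3

Determining the block sizes for each eigenvalue:
  λ = -5: 3 blocks summing to 4 forces exactly one block of size 2 and the rest size 1 → block sizes [2, 1, 1]

Assembling the blocks gives a Jordan form
J =
  [-5,  1,  0,  0]
  [ 0, -5,  0,  0]
  [ 0,  0, -5,  0]
  [ 0,  0,  0, -5]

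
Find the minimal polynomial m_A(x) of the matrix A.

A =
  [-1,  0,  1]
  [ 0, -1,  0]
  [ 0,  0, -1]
x^2 + 2*x + 1

The characteristic polynomial is χ_A(x) = (x + 1)^3, so the eigenvalues are known. The minimal polynomial is
  m_A(x) = Π_λ (x − λ)^{k_λ}
where k_λ is the size of the *largest* Jordan block for λ (equivalently, the smallest k with (A − λI)^k v = 0 for every generalised eigenvector v of λ).

  λ = -1: largest Jordan block has size 2, contributing (x + 1)^2

So m_A(x) = (x + 1)^2 = x^2 + 2*x + 1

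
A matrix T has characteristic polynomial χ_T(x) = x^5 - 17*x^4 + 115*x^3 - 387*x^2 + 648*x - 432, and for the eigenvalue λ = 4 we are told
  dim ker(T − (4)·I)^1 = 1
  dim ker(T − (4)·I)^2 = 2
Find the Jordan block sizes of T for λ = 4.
Block sizes for λ = 4: [2]

From the dimensions of kernels of powers, the number of Jordan blocks of size at least j is d_j − d_{j−1} where d_j = dim ker(N^j) (with d_0 = 0). Computing the differences gives [1, 1].
The number of blocks of size exactly k is (#blocks of size ≥ k) − (#blocks of size ≥ k + 1), so the partition is: 1 block(s) of size 2.
In nonincreasing order the block sizes are [2].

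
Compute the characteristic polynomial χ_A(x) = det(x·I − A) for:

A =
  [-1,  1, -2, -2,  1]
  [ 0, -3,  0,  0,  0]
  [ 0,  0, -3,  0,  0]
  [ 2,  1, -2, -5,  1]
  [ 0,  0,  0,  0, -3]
x^5 + 15*x^4 + 90*x^3 + 270*x^2 + 405*x + 243

Expanding det(x·I − A) (e.g. by cofactor expansion or by noting that A is similar to its Jordan form J, which has the same characteristic polynomial as A) gives
  χ_A(x) = x^5 + 15*x^4 + 90*x^3 + 270*x^2 + 405*x + 243
which factors as (x + 3)^5. The eigenvalues (with algebraic multiplicities) are λ = -3 with multiplicity 5.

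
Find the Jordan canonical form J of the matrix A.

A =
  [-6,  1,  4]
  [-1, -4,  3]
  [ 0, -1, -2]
J_3(-4)

The characteristic polynomial is
  det(x·I − A) = x^3 + 12*x^2 + 48*x + 64 = (x + 4)^3

Eigenvalues and multiplicities (the geometric multiplicity of λ is n − rank(A − λI), which equals the number of Jordan blocks for λ):
  λ = -4: algebraic multiplicity = 3, geometric multiplicity = 1

Determining the block sizes for each eigenvalue:
  λ = -4: one block (gm = 1), so the single block has size am = 3 → block sizes [3]

Assembling the blocks gives a Jordan form
J =
  [-4,  1,  0]
  [ 0, -4,  1]
  [ 0,  0, -4]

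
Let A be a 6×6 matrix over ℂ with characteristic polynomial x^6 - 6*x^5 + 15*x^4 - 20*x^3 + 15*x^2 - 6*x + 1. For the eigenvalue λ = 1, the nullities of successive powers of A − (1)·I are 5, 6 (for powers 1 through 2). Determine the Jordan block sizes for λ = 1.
Block sizes for λ = 1: [2, 1, 1, 1, 1]

From the dimensions of kernels of powers, the number of Jordan blocks of size at least j is d_j − d_{j−1} where d_j = dim ker(N^j) (with d_0 = 0). Computing the differences gives [5, 1].
The number of blocks of size exactly k is (#blocks of size ≥ k) − (#blocks of size ≥ k + 1), so the partition is: 4 block(s) of size 1, 1 block(s) of size 2.
In nonincreasing order the block sizes are [2, 1, 1, 1, 1].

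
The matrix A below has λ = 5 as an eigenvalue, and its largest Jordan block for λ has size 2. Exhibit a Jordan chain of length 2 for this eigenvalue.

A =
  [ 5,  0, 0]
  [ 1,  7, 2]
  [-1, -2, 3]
A Jordan chain for λ = 5 of length 2:
v_1 = (0, 1, -1)ᵀ
v_2 = (1, 0, 0)ᵀ

Let N = A − (5)·I. We want v_2 with N^2 v_2 = 0 but N^1 v_2 ≠ 0; then v_{j-1} := N · v_j for j = 2, …, 2.

Pick v_2 = (1, 0, 0)ᵀ.
Then v_1 = N · v_2 = (0, 1, -1)ᵀ.

Sanity check: (A − (5)·I) v_1 = (0, 0, 0)ᵀ = 0. ✓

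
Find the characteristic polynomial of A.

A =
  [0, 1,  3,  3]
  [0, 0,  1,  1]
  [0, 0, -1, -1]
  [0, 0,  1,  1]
x^4

Expanding det(x·I − A) (e.g. by cofactor expansion or by noting that A is similar to its Jordan form J, which has the same characteristic polynomial as A) gives
  χ_A(x) = x^4
which factors as x^4. The eigenvalues (with algebraic multiplicities) are λ = 0 with multiplicity 4.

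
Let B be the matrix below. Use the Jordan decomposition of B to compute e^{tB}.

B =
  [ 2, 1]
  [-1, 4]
e^{tB} =
  [-t*exp(3*t) + exp(3*t), t*exp(3*t)]
  [-t*exp(3*t), t*exp(3*t) + exp(3*t)]

Strategy: write B = P · J · P⁻¹ where J is a Jordan canonical form, so e^{tB} = P · e^{tJ} · P⁻¹, and e^{tJ} can be computed block-by-block.

B has Jordan form
J =
  [3, 1]
  [0, 3]
(up to reordering of blocks).

Per-block formulas:
  For a 2×2 Jordan block J_2(3): exp(t · J_2(3)) = e^(3t)·(I + t·N), where N is the 2×2 nilpotent shift.

After assembling e^{tJ} and conjugating by P, we get:

e^{tB} =
  [-t*exp(3*t) + exp(3*t), t*exp(3*t)]
  [-t*exp(3*t), t*exp(3*t) + exp(3*t)]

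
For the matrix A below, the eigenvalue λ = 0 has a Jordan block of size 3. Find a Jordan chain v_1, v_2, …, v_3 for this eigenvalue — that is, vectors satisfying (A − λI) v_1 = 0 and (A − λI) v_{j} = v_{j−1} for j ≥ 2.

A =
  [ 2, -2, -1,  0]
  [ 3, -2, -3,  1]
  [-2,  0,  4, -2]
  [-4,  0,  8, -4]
A Jordan chain for λ = 0 of length 3:
v_1 = (0, 2, -4, -8)ᵀ
v_2 = (2, 3, -2, -4)ᵀ
v_3 = (1, 0, 0, 0)ᵀ

Let N = A − (0)·I. We want v_3 with N^3 v_3 = 0 but N^2 v_3 ≠ 0; then v_{j-1} := N · v_j for j = 3, …, 2.

Pick v_3 = (1, 0, 0, 0)ᵀ.
Then v_2 = N · v_3 = (2, 3, -2, -4)ᵀ.
Then v_1 = N · v_2 = (0, 2, -4, -8)ᵀ.

Sanity check: (A − (0)·I) v_1 = (0, 0, 0, 0)ᵀ = 0. ✓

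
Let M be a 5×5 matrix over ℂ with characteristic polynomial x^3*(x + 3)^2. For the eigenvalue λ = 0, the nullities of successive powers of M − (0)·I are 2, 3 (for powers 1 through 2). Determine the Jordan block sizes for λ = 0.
Block sizes for λ = 0: [2, 1]

From the dimensions of kernels of powers, the number of Jordan blocks of size at least j is d_j − d_{j−1} where d_j = dim ker(N^j) (with d_0 = 0). Computing the differences gives [2, 1].
The number of blocks of size exactly k is (#blocks of size ≥ k) − (#blocks of size ≥ k + 1), so the partition is: 1 block(s) of size 1, 1 block(s) of size 2.
In nonincreasing order the block sizes are [2, 1].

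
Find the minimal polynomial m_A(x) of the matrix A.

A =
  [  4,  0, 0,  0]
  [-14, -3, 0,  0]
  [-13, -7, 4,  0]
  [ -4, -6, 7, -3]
x^4 - 2*x^3 - 23*x^2 + 24*x + 144

The characteristic polynomial is χ_A(x) = (x - 4)^2*(x + 3)^2, so the eigenvalues are known. The minimal polynomial is
  m_A(x) = Π_λ (x − λ)^{k_λ}
where k_λ is the size of the *largest* Jordan block for λ (equivalently, the smallest k with (A − λI)^k v = 0 for every generalised eigenvector v of λ).

  λ = -3: largest Jordan block has size 2, contributing (x + 3)^2
  λ = 4: largest Jordan block has size 2, contributing (x − 4)^2

So m_A(x) = (x - 4)^2*(x + 3)^2 = x^4 - 2*x^3 - 23*x^2 + 24*x + 144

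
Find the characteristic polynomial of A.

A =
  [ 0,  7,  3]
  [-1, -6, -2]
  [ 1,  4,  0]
x^3 + 6*x^2 + 12*x + 8

Expanding det(x·I − A) (e.g. by cofactor expansion or by noting that A is similar to its Jordan form J, which has the same characteristic polynomial as A) gives
  χ_A(x) = x^3 + 6*x^2 + 12*x + 8
which factors as (x + 2)^3. The eigenvalues (with algebraic multiplicities) are λ = -2 with multiplicity 3.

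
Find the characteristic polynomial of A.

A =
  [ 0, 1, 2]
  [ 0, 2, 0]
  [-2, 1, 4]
x^3 - 6*x^2 + 12*x - 8

Expanding det(x·I − A) (e.g. by cofactor expansion or by noting that A is similar to its Jordan form J, which has the same characteristic polynomial as A) gives
  χ_A(x) = x^3 - 6*x^2 + 12*x - 8
which factors as (x - 2)^3. The eigenvalues (with algebraic multiplicities) are λ = 2 with multiplicity 3.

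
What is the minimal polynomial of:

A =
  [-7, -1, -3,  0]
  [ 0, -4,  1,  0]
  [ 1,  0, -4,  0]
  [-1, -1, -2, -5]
x^3 + 15*x^2 + 75*x + 125

The characteristic polynomial is χ_A(x) = (x + 5)^4, so the eigenvalues are known. The minimal polynomial is
  m_A(x) = Π_λ (x − λ)^{k_λ}
where k_λ is the size of the *largest* Jordan block for λ (equivalently, the smallest k with (A − λI)^k v = 0 for every generalised eigenvector v of λ).

  λ = -5: largest Jordan block has size 3, contributing (x + 5)^3

So m_A(x) = (x + 5)^3 = x^3 + 15*x^2 + 75*x + 125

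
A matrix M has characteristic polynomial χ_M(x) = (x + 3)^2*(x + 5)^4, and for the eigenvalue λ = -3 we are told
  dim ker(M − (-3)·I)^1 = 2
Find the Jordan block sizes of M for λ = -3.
Block sizes for λ = -3: [1, 1]

From the dimensions of kernels of powers, the number of Jordan blocks of size at least j is d_j − d_{j−1} where d_j = dim ker(N^j) (with d_0 = 0). Computing the differences gives [2].
The number of blocks of size exactly k is (#blocks of size ≥ k) − (#blocks of size ≥ k + 1), so the partition is: 2 block(s) of size 1.
In nonincreasing order the block sizes are [1, 1].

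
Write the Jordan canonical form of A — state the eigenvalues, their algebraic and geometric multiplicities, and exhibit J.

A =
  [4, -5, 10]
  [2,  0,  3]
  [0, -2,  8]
J_3(4)

The characteristic polynomial is
  det(x·I − A) = x^3 - 12*x^2 + 48*x - 64 = (x - 4)^3

Eigenvalues and multiplicities (the geometric multiplicity of λ is n − rank(A − λI), which equals the number of Jordan blocks for λ):
  λ = 4: algebraic multiplicity = 3, geometric multiplicity = 1

Determining the block sizes for each eigenvalue:
  λ = 4: one block (gm = 1), so the single block has size am = 3 → block sizes [3]

Assembling the blocks gives a Jordan form
J =
  [4, 1, 0]
  [0, 4, 1]
  [0, 0, 4]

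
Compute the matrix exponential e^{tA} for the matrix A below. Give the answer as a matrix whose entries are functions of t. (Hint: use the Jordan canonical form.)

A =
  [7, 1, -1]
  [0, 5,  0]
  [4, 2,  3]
e^{tA} =
  [2*t*exp(5*t) + exp(5*t), t*exp(5*t), -t*exp(5*t)]
  [0, exp(5*t), 0]
  [4*t*exp(5*t), 2*t*exp(5*t), -2*t*exp(5*t) + exp(5*t)]

Strategy: write A = P · J · P⁻¹ where J is a Jordan canonical form, so e^{tA} = P · e^{tJ} · P⁻¹, and e^{tJ} can be computed block-by-block.

A has Jordan form
J =
  [5, 1, 0]
  [0, 5, 0]
  [0, 0, 5]
(up to reordering of blocks).

Per-block formulas:
  For a 1×1 block at λ = 5: exp(t · [5]) = [e^(5t)].
  For a 2×2 Jordan block J_2(5): exp(t · J_2(5)) = e^(5t)·(I + t·N), where N is the 2×2 nilpotent shift.

After assembling e^{tJ} and conjugating by P, we get:

e^{tA} =
  [2*t*exp(5*t) + exp(5*t), t*exp(5*t), -t*exp(5*t)]
  [0, exp(5*t), 0]
  [4*t*exp(5*t), 2*t*exp(5*t), -2*t*exp(5*t) + exp(5*t)]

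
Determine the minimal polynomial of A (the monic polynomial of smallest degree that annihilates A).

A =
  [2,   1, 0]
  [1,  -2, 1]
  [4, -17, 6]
x^3 - 6*x^2 + 12*x - 8

The characteristic polynomial is χ_A(x) = (x - 2)^3, so the eigenvalues are known. The minimal polynomial is
  m_A(x) = Π_λ (x − λ)^{k_λ}
where k_λ is the size of the *largest* Jordan block for λ (equivalently, the smallest k with (A − λI)^k v = 0 for every generalised eigenvector v of λ).

  λ = 2: largest Jordan block has size 3, contributing (x − 2)^3

So m_A(x) = (x - 2)^3 = x^3 - 6*x^2 + 12*x - 8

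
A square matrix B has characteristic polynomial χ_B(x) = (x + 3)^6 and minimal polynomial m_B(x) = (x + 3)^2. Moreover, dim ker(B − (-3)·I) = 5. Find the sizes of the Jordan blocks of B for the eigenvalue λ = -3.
Block sizes for λ = -3: [2, 1, 1, 1, 1]

Step 1 — from the characteristic polynomial, algebraic multiplicity of λ = -3 is 6. From dim ker(B − (-3)·I) = 5, there are exactly 5 Jordan blocks for λ = -3.
Step 2 — from the minimal polynomial, the factor (x + 3)^2 tells us the largest block for λ = -3 has size 2.
Step 3 — with total size 6, 5 blocks, and largest block 2, the block sizes (in nonincreasing order) are [2, 1, 1, 1, 1].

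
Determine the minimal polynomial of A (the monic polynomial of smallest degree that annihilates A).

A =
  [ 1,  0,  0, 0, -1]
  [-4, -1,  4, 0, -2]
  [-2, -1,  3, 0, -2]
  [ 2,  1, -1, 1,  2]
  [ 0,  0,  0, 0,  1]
x^3 - 3*x^2 + 3*x - 1

The characteristic polynomial is χ_A(x) = (x - 1)^5, so the eigenvalues are known. The minimal polynomial is
  m_A(x) = Π_λ (x − λ)^{k_λ}
where k_λ is the size of the *largest* Jordan block for λ (equivalently, the smallest k with (A − λI)^k v = 0 for every generalised eigenvector v of λ).

  λ = 1: largest Jordan block has size 3, contributing (x − 1)^3

So m_A(x) = (x - 1)^3 = x^3 - 3*x^2 + 3*x - 1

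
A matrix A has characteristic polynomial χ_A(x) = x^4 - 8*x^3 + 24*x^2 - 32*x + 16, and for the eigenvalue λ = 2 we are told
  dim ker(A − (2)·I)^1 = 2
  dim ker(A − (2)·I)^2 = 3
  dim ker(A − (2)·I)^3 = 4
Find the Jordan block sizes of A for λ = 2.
Block sizes for λ = 2: [3, 1]

From the dimensions of kernels of powers, the number of Jordan blocks of size at least j is d_j − d_{j−1} where d_j = dim ker(N^j) (with d_0 = 0). Computing the differences gives [2, 1, 1].
The number of blocks of size exactly k is (#blocks of size ≥ k) − (#blocks of size ≥ k + 1), so the partition is: 1 block(s) of size 1, 1 block(s) of size 3.
In nonincreasing order the block sizes are [3, 1].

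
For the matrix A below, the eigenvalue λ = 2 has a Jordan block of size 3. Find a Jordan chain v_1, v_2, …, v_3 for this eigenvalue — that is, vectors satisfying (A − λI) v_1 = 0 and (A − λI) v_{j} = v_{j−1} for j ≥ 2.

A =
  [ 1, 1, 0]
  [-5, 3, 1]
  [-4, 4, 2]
A Jordan chain for λ = 2 of length 3:
v_1 = (-4, -4, -16)ᵀ
v_2 = (-1, -5, -4)ᵀ
v_3 = (1, 0, 0)ᵀ

Let N = A − (2)·I. We want v_3 with N^3 v_3 = 0 but N^2 v_3 ≠ 0; then v_{j-1} := N · v_j for j = 3, …, 2.

Pick v_3 = (1, 0, 0)ᵀ.
Then v_2 = N · v_3 = (-1, -5, -4)ᵀ.
Then v_1 = N · v_2 = (-4, -4, -16)ᵀ.

Sanity check: (A − (2)·I) v_1 = (0, 0, 0)ᵀ = 0. ✓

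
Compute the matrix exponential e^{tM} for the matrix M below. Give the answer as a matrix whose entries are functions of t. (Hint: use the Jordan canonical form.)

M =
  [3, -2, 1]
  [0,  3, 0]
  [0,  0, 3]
e^{tM} =
  [exp(3*t), -2*t*exp(3*t), t*exp(3*t)]
  [0, exp(3*t), 0]
  [0, 0, exp(3*t)]

Strategy: write M = P · J · P⁻¹ where J is a Jordan canonical form, so e^{tM} = P · e^{tJ} · P⁻¹, and e^{tJ} can be computed block-by-block.

M has Jordan form
J =
  [3, 1, 0]
  [0, 3, 0]
  [0, 0, 3]
(up to reordering of blocks).

Per-block formulas:
  For a 2×2 Jordan block J_2(3): exp(t · J_2(3)) = e^(3t)·(I + t·N), where N is the 2×2 nilpotent shift.
  For a 1×1 block at λ = 3: exp(t · [3]) = [e^(3t)].

After assembling e^{tJ} and conjugating by P, we get:

e^{tM} =
  [exp(3*t), -2*t*exp(3*t), t*exp(3*t)]
  [0, exp(3*t), 0]
  [0, 0, exp(3*t)]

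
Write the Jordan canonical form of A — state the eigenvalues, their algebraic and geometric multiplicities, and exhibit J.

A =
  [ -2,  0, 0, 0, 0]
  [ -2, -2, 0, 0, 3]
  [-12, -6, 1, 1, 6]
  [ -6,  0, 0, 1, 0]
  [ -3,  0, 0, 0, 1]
J_2(-2) ⊕ J_2(1) ⊕ J_1(1)

The characteristic polynomial is
  det(x·I − A) = x^5 + x^4 - 5*x^3 - x^2 + 8*x - 4 = (x - 1)^3*(x + 2)^2

Eigenvalues and multiplicities (the geometric multiplicity of λ is n − rank(A − λI), which equals the number of Jordan blocks for λ):
  λ = -2: algebraic multiplicity = 2, geometric multiplicity = 1
  λ = 1: algebraic multiplicity = 3, geometric multiplicity = 2

Determining the block sizes for each eigenvalue:
  λ = -2: one block (gm = 1), so the single block has size am = 2 → block sizes [2]
  λ = 1: 2 blocks summing to 3 forces exactly one block of size 2 and the rest size 1 → block sizes [2, 1]

Assembling the blocks gives a Jordan form
J =
  [-2,  1, 0, 0, 0]
  [ 0, -2, 0, 0, 0]
  [ 0,  0, 1, 1, 0]
  [ 0,  0, 0, 1, 0]
  [ 0,  0, 0, 0, 1]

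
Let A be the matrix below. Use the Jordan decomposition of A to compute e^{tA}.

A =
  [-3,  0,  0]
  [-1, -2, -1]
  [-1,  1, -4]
e^{tA} =
  [exp(-3*t), 0, 0]
  [-t*exp(-3*t), t*exp(-3*t) + exp(-3*t), -t*exp(-3*t)]
  [-t*exp(-3*t), t*exp(-3*t), -t*exp(-3*t) + exp(-3*t)]

Strategy: write A = P · J · P⁻¹ where J is a Jordan canonical form, so e^{tA} = P · e^{tJ} · P⁻¹, and e^{tJ} can be computed block-by-block.

A has Jordan form
J =
  [-3,  1,  0]
  [ 0, -3,  0]
  [ 0,  0, -3]
(up to reordering of blocks).

Per-block formulas:
  For a 2×2 Jordan block J_2(-3): exp(t · J_2(-3)) = e^(-3t)·(I + t·N), where N is the 2×2 nilpotent shift.
  For a 1×1 block at λ = -3: exp(t · [-3]) = [e^(-3t)].

After assembling e^{tJ} and conjugating by P, we get:

e^{tA} =
  [exp(-3*t), 0, 0]
  [-t*exp(-3*t), t*exp(-3*t) + exp(-3*t), -t*exp(-3*t)]
  [-t*exp(-3*t), t*exp(-3*t), -t*exp(-3*t) + exp(-3*t)]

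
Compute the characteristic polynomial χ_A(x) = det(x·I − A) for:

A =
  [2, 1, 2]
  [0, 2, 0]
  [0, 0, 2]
x^3 - 6*x^2 + 12*x - 8

Expanding det(x·I − A) (e.g. by cofactor expansion or by noting that A is similar to its Jordan form J, which has the same characteristic polynomial as A) gives
  χ_A(x) = x^3 - 6*x^2 + 12*x - 8
which factors as (x - 2)^3. The eigenvalues (with algebraic multiplicities) are λ = 2 with multiplicity 3.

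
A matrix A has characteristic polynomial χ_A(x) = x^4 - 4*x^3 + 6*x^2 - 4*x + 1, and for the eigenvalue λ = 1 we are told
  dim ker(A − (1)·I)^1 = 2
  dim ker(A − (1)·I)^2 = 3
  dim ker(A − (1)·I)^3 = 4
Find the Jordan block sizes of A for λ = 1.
Block sizes for λ = 1: [3, 1]

From the dimensions of kernels of powers, the number of Jordan blocks of size at least j is d_j − d_{j−1} where d_j = dim ker(N^j) (with d_0 = 0). Computing the differences gives [2, 1, 1].
The number of blocks of size exactly k is (#blocks of size ≥ k) − (#blocks of size ≥ k + 1), so the partition is: 1 block(s) of size 1, 1 block(s) of size 3.
In nonincreasing order the block sizes are [3, 1].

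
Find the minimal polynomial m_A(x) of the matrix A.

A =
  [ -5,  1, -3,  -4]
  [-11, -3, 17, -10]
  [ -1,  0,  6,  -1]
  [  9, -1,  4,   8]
x^4 - 6*x^3 - 11*x^2 + 60*x + 100

The characteristic polynomial is χ_A(x) = (x - 5)^2*(x + 2)^2, so the eigenvalues are known. The minimal polynomial is
  m_A(x) = Π_λ (x − λ)^{k_λ}
where k_λ is the size of the *largest* Jordan block for λ (equivalently, the smallest k with (A − λI)^k v = 0 for every generalised eigenvector v of λ).

  λ = -2: largest Jordan block has size 2, contributing (x + 2)^2
  λ = 5: largest Jordan block has size 2, contributing (x − 5)^2

So m_A(x) = (x - 5)^2*(x + 2)^2 = x^4 - 6*x^3 - 11*x^2 + 60*x + 100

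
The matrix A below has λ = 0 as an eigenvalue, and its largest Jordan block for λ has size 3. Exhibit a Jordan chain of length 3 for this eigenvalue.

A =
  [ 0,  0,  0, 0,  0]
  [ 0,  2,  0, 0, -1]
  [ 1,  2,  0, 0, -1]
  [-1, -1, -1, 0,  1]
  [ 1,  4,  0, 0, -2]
A Jordan chain for λ = 0 of length 3:
v_1 = (0, -1, -1, 0, -2)ᵀ
v_2 = (0, 0, 1, -1, 1)ᵀ
v_3 = (1, 0, 0, 0, 0)ᵀ

Let N = A − (0)·I. We want v_3 with N^3 v_3 = 0 but N^2 v_3 ≠ 0; then v_{j-1} := N · v_j for j = 3, …, 2.

Pick v_3 = (1, 0, 0, 0, 0)ᵀ.
Then v_2 = N · v_3 = (0, 0, 1, -1, 1)ᵀ.
Then v_1 = N · v_2 = (0, -1, -1, 0, -2)ᵀ.

Sanity check: (A − (0)·I) v_1 = (0, 0, 0, 0, 0)ᵀ = 0. ✓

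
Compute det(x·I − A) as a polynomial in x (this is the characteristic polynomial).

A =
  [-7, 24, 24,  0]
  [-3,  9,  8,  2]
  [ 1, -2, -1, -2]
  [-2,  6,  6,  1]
x^4 - 2*x^3 + 2*x - 1

Expanding det(x·I − A) (e.g. by cofactor expansion or by noting that A is similar to its Jordan form J, which has the same characteristic polynomial as A) gives
  χ_A(x) = x^4 - 2*x^3 + 2*x - 1
which factors as (x - 1)^3*(x + 1). The eigenvalues (with algebraic multiplicities) are λ = -1 with multiplicity 1, λ = 1 with multiplicity 3.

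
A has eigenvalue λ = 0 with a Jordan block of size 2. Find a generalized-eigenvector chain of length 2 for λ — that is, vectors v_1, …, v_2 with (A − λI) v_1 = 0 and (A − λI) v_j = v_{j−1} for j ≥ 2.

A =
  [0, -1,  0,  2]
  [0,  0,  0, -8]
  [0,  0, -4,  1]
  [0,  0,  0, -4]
A Jordan chain for λ = 0 of length 2:
v_1 = (-1, 0, 0, 0)ᵀ
v_2 = (0, 1, 0, 0)ᵀ

Let N = A − (0)·I. We want v_2 with N^2 v_2 = 0 but N^1 v_2 ≠ 0; then v_{j-1} := N · v_j for j = 2, …, 2.

Pick v_2 = (0, 1, 0, 0)ᵀ.
Then v_1 = N · v_2 = (-1, 0, 0, 0)ᵀ.

Sanity check: (A − (0)·I) v_1 = (0, 0, 0, 0)ᵀ = 0. ✓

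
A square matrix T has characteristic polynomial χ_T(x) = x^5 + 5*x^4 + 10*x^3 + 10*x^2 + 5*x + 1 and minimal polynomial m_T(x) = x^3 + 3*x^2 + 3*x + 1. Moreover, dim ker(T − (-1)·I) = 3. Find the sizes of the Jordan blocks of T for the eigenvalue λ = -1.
Block sizes for λ = -1: [3, 1, 1]

Step 1 — from the characteristic polynomial, algebraic multiplicity of λ = -1 is 5. From dim ker(T − (-1)·I) = 3, there are exactly 3 Jordan blocks for λ = -1.
Step 2 — from the minimal polynomial, the factor (x + 1)^3 tells us the largest block for λ = -1 has size 3.
Step 3 — with total size 5, 3 blocks, and largest block 3, the block sizes (in nonincreasing order) are [3, 1, 1].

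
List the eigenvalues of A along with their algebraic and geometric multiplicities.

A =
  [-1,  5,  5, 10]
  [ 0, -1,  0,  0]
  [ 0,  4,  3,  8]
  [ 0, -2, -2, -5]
λ = -1: alg = 4, geom = 3

Step 1 — factor the characteristic polynomial to read off the algebraic multiplicities:
  χ_A(x) = (x + 1)^4

Step 2 — compute geometric multiplicities via the rank-nullity identity g(λ) = n − rank(A − λI):
  rank(A − (-1)·I) = 1, so dim ker(A − (-1)·I) = n − 1 = 3

Summary:
  λ = -1: algebraic multiplicity = 4, geometric multiplicity = 3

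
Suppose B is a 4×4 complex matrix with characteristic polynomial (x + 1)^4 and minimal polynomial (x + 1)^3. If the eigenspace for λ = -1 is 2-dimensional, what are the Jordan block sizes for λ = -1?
Block sizes for λ = -1: [3, 1]

Step 1 — from the characteristic polynomial, algebraic multiplicity of λ = -1 is 4. From dim ker(B − (-1)·I) = 2, there are exactly 2 Jordan blocks for λ = -1.
Step 2 — from the minimal polynomial, the factor (x + 1)^3 tells us the largest block for λ = -1 has size 3.
Step 3 — with total size 4, 2 blocks, and largest block 3, the block sizes (in nonincreasing order) are [3, 1].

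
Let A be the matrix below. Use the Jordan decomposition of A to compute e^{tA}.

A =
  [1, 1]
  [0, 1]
e^{tA} =
  [exp(t), t*exp(t)]
  [0, exp(t)]

Strategy: write A = P · J · P⁻¹ where J is a Jordan canonical form, so e^{tA} = P · e^{tJ} · P⁻¹, and e^{tJ} can be computed block-by-block.

A has Jordan form
J =
  [1, 1]
  [0, 1]
(up to reordering of blocks).

Per-block formulas:
  For a 2×2 Jordan block J_2(1): exp(t · J_2(1)) = e^(1t)·(I + t·N), where N is the 2×2 nilpotent shift.

After assembling e^{tJ} and conjugating by P, we get:

e^{tA} =
  [exp(t), t*exp(t)]
  [0, exp(t)]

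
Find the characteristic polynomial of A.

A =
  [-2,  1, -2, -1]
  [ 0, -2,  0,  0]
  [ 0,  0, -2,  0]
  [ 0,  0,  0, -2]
x^4 + 8*x^3 + 24*x^2 + 32*x + 16

Expanding det(x·I − A) (e.g. by cofactor expansion or by noting that A is similar to its Jordan form J, which has the same characteristic polynomial as A) gives
  χ_A(x) = x^4 + 8*x^3 + 24*x^2 + 32*x + 16
which factors as (x + 2)^4. The eigenvalues (with algebraic multiplicities) are λ = -2 with multiplicity 4.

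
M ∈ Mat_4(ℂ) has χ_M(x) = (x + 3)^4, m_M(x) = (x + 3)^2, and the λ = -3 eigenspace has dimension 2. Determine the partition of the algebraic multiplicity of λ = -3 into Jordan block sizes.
Block sizes for λ = -3: [2, 2]

Step 1 — from the characteristic polynomial, algebraic multiplicity of λ = -3 is 4. From dim ker(M − (-3)·I) = 2, there are exactly 2 Jordan blocks for λ = -3.
Step 2 — from the minimal polynomial, the factor (x + 3)^2 tells us the largest block for λ = -3 has size 2.
Step 3 — with total size 4, 2 blocks, and largest block 2, the block sizes (in nonincreasing order) are [2, 2].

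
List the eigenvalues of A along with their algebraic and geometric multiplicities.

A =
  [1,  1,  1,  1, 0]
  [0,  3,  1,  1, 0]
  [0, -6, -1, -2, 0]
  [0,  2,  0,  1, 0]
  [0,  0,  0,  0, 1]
λ = 1: alg = 5, geom = 3

Step 1 — factor the characteristic polynomial to read off the algebraic multiplicities:
  χ_A(x) = (x - 1)^5

Step 2 — compute geometric multiplicities via the rank-nullity identity g(λ) = n − rank(A − λI):
  rank(A − (1)·I) = 2, so dim ker(A − (1)·I) = n − 2 = 3

Summary:
  λ = 1: algebraic multiplicity = 5, geometric multiplicity = 3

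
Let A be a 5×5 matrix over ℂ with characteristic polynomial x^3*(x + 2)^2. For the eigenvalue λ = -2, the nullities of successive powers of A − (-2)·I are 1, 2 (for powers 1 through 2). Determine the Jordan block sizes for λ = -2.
Block sizes for λ = -2: [2]

From the dimensions of kernels of powers, the number of Jordan blocks of size at least j is d_j − d_{j−1} where d_j = dim ker(N^j) (with d_0 = 0). Computing the differences gives [1, 1].
The number of blocks of size exactly k is (#blocks of size ≥ k) − (#blocks of size ≥ k + 1), so the partition is: 1 block(s) of size 2.
In nonincreasing order the block sizes are [2].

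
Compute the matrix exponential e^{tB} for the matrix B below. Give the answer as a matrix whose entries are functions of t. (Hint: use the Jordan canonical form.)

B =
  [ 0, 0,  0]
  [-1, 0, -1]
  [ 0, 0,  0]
e^{tB} =
  [1, 0, 0]
  [-t, 1, -t]
  [0, 0, 1]

Strategy: write B = P · J · P⁻¹ where J is a Jordan canonical form, so e^{tB} = P · e^{tJ} · P⁻¹, and e^{tJ} can be computed block-by-block.

B has Jordan form
J =
  [0, 1, 0]
  [0, 0, 0]
  [0, 0, 0]
(up to reordering of blocks).

Per-block formulas:
  For a 2×2 Jordan block J_2(0): exp(t · J_2(0)) = e^(0t)·(I + t·N), where N is the 2×2 nilpotent shift.
  For a 1×1 block at λ = 0: exp(t · [0]) = [e^(0t)].

After assembling e^{tJ} and conjugating by P, we get:

e^{tB} =
  [1, 0, 0]
  [-t, 1, -t]
  [0, 0, 1]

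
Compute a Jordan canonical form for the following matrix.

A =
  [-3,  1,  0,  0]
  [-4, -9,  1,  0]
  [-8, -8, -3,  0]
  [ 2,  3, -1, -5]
J_3(-5) ⊕ J_1(-5)

The characteristic polynomial is
  det(x·I − A) = x^4 + 20*x^3 + 150*x^2 + 500*x + 625 = (x + 5)^4

Eigenvalues and multiplicities (the geometric multiplicity of λ is n − rank(A − λI), which equals the number of Jordan blocks for λ):
  λ = -5: algebraic multiplicity = 4, geometric multiplicity = 2

Determining the block sizes for each eigenvalue:
  λ = -5: with am = 4 and gm = 2, the partition is not yet determined (e.g. several partitions of 4 into 2 parts exist). Let N = A − (-5)·I. Computing rank(N^1) = 2, rank(N^2) = 1, rank(N^3) = 0; the number of blocks of size ≥ j is rank(N^{j−1}) − rank(N^j), giving [2, 1, 1]. So we have 1 block(s) of size 3, 1 block(s) of size 1 → block sizes [3, 1]

Assembling the blocks gives a Jordan form
J =
  [-5,  1,  0,  0]
  [ 0, -5,  1,  0]
  [ 0,  0, -5,  0]
  [ 0,  0,  0, -5]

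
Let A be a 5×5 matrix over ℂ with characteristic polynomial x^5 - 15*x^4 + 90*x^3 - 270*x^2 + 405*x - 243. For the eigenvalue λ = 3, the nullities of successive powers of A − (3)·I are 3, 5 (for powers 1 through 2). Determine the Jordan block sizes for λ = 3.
Block sizes for λ = 3: [2, 2, 1]

From the dimensions of kernels of powers, the number of Jordan blocks of size at least j is d_j − d_{j−1} where d_j = dim ker(N^j) (with d_0 = 0). Computing the differences gives [3, 2].
The number of blocks of size exactly k is (#blocks of size ≥ k) − (#blocks of size ≥ k + 1), so the partition is: 1 block(s) of size 1, 2 block(s) of size 2.
In nonincreasing order the block sizes are [2, 2, 1].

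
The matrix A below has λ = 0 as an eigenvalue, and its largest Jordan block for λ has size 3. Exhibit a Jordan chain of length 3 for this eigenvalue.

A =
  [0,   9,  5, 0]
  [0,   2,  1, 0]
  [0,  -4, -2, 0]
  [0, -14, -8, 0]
A Jordan chain for λ = 0 of length 3:
v_1 = (-2, 0, 0, 4)ᵀ
v_2 = (9, 2, -4, -14)ᵀ
v_3 = (0, 1, 0, 0)ᵀ

Let N = A − (0)·I. We want v_3 with N^3 v_3 = 0 but N^2 v_3 ≠ 0; then v_{j-1} := N · v_j for j = 3, …, 2.

Pick v_3 = (0, 1, 0, 0)ᵀ.
Then v_2 = N · v_3 = (9, 2, -4, -14)ᵀ.
Then v_1 = N · v_2 = (-2, 0, 0, 4)ᵀ.

Sanity check: (A − (0)·I) v_1 = (0, 0, 0, 0)ᵀ = 0. ✓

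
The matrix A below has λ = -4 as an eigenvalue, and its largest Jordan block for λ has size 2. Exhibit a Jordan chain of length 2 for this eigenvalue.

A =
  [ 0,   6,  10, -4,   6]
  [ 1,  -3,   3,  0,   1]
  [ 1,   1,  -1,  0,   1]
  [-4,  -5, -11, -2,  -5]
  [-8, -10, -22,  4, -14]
A Jordan chain for λ = -4 of length 2:
v_1 = (4, 1, 1, -4, -8)ᵀ
v_2 = (1, 0, 0, 0, 0)ᵀ

Let N = A − (-4)·I. We want v_2 with N^2 v_2 = 0 but N^1 v_2 ≠ 0; then v_{j-1} := N · v_j for j = 2, …, 2.

Pick v_2 = (1, 0, 0, 0, 0)ᵀ.
Then v_1 = N · v_2 = (4, 1, 1, -4, -8)ᵀ.

Sanity check: (A − (-4)·I) v_1 = (0, 0, 0, 0, 0)ᵀ = 0. ✓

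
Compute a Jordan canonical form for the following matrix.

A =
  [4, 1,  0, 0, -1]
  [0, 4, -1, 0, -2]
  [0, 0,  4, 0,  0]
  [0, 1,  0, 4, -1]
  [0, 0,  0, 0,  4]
J_3(4) ⊕ J_1(4) ⊕ J_1(4)

The characteristic polynomial is
  det(x·I − A) = x^5 - 20*x^4 + 160*x^3 - 640*x^2 + 1280*x - 1024 = (x - 4)^5

Eigenvalues and multiplicities (the geometric multiplicity of λ is n − rank(A − λI), which equals the number of Jordan blocks for λ):
  λ = 4: algebraic multiplicity = 5, geometric multiplicity = 3

Determining the block sizes for each eigenvalue:
  λ = 4: with am = 5 and gm = 3, the partition is not yet determined (e.g. several partitions of 5 into 3 parts exist). Let N = A − (4)·I. Computing rank(N^1) = 2, rank(N^2) = 1, rank(N^3) = 0; the number of blocks of size ≥ j is rank(N^{j−1}) − rank(N^j), giving [3, 1, 1]. So we have 1 block(s) of size 3, 2 block(s) of size 1 → block sizes [3, 1, 1]

Assembling the blocks gives a Jordan form
J =
  [4, 1, 0, 0, 0]
  [0, 4, 1, 0, 0]
  [0, 0, 4, 0, 0]
  [0, 0, 0, 4, 0]
  [0, 0, 0, 0, 4]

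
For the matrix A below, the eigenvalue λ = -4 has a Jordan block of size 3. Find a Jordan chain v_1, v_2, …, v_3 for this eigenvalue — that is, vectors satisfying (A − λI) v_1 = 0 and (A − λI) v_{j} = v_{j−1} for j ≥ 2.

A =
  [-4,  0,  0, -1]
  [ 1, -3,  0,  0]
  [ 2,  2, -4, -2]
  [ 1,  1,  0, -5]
A Jordan chain for λ = -4 of length 3:
v_1 = (-1, 1, 0, 0)ᵀ
v_2 = (0, 1, 2, 1)ᵀ
v_3 = (1, 0, 0, 0)ᵀ

Let N = A − (-4)·I. We want v_3 with N^3 v_3 = 0 but N^2 v_3 ≠ 0; then v_{j-1} := N · v_j for j = 3, …, 2.

Pick v_3 = (1, 0, 0, 0)ᵀ.
Then v_2 = N · v_3 = (0, 1, 2, 1)ᵀ.
Then v_1 = N · v_2 = (-1, 1, 0, 0)ᵀ.

Sanity check: (A − (-4)·I) v_1 = (0, 0, 0, 0)ᵀ = 0. ✓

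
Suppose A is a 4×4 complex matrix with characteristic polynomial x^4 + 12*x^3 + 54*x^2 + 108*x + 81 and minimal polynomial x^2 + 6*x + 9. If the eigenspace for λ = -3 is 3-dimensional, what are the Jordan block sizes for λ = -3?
Block sizes for λ = -3: [2, 1, 1]

Step 1 — from the characteristic polynomial, algebraic multiplicity of λ = -3 is 4. From dim ker(A − (-3)·I) = 3, there are exactly 3 Jordan blocks for λ = -3.
Step 2 — from the minimal polynomial, the factor (x + 3)^2 tells us the largest block for λ = -3 has size 2.
Step 3 — with total size 4, 3 blocks, and largest block 2, the block sizes (in nonincreasing order) are [2, 1, 1].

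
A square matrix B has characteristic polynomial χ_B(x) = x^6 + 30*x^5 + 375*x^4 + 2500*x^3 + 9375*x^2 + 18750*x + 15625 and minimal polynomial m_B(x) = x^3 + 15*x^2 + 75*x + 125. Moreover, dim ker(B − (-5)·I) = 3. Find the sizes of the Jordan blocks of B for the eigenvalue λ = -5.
Block sizes for λ = -5: [3, 2, 1]

Step 1 — from the characteristic polynomial, algebraic multiplicity of λ = -5 is 6. From dim ker(B − (-5)·I) = 3, there are exactly 3 Jordan blocks for λ = -5.
Step 2 — from the minimal polynomial, the factor (x + 5)^3 tells us the largest block for λ = -5 has size 3.
Step 3 — with total size 6, 3 blocks, and largest block 3, the block sizes (in nonincreasing order) are [3, 2, 1].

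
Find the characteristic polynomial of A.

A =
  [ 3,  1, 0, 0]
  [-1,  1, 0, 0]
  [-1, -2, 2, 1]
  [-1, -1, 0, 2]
x^4 - 8*x^3 + 24*x^2 - 32*x + 16

Expanding det(x·I − A) (e.g. by cofactor expansion or by noting that A is similar to its Jordan form J, which has the same characteristic polynomial as A) gives
  χ_A(x) = x^4 - 8*x^3 + 24*x^2 - 32*x + 16
which factors as (x - 2)^4. The eigenvalues (with algebraic multiplicities) are λ = 2 with multiplicity 4.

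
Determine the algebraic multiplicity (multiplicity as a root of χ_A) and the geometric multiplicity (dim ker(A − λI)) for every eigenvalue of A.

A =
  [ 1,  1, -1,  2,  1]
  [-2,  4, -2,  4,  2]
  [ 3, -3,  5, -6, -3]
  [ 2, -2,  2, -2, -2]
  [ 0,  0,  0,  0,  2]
λ = 2: alg = 5, geom = 4

Step 1 — factor the characteristic polynomial to read off the algebraic multiplicities:
  χ_A(x) = (x - 2)^5

Step 2 — compute geometric multiplicities via the rank-nullity identity g(λ) = n − rank(A − λI):
  rank(A − (2)·I) = 1, so dim ker(A − (2)·I) = n − 1 = 4

Summary:
  λ = 2: algebraic multiplicity = 5, geometric multiplicity = 4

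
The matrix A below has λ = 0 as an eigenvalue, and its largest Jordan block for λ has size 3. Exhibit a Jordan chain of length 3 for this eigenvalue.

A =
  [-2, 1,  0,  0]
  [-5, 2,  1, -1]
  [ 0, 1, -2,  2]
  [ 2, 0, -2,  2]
A Jordan chain for λ = 0 of length 3:
v_1 = (-1, -2, -1, 0)ᵀ
v_2 = (-2, -5, 0, 2)ᵀ
v_3 = (1, 0, 0, 0)ᵀ

Let N = A − (0)·I. We want v_3 with N^3 v_3 = 0 but N^2 v_3 ≠ 0; then v_{j-1} := N · v_j for j = 3, …, 2.

Pick v_3 = (1, 0, 0, 0)ᵀ.
Then v_2 = N · v_3 = (-2, -5, 0, 2)ᵀ.
Then v_1 = N · v_2 = (-1, -2, -1, 0)ᵀ.

Sanity check: (A − (0)·I) v_1 = (0, 0, 0, 0)ᵀ = 0. ✓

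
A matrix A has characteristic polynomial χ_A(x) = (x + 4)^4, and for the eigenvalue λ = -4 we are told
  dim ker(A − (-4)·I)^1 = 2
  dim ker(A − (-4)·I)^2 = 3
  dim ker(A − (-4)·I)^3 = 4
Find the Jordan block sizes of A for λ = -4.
Block sizes for λ = -4: [3, 1]

From the dimensions of kernels of powers, the number of Jordan blocks of size at least j is d_j − d_{j−1} where d_j = dim ker(N^j) (with d_0 = 0). Computing the differences gives [2, 1, 1].
The number of blocks of size exactly k is (#blocks of size ≥ k) − (#blocks of size ≥ k + 1), so the partition is: 1 block(s) of size 1, 1 block(s) of size 3.
In nonincreasing order the block sizes are [3, 1].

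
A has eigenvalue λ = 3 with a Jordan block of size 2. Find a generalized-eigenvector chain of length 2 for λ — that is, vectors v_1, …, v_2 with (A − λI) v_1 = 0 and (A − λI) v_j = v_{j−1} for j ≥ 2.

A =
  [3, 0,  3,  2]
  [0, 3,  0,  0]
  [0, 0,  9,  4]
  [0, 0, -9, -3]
A Jordan chain for λ = 3 of length 2:
v_1 = (3, 0, 6, -9)ᵀ
v_2 = (0, 0, 1, 0)ᵀ

Let N = A − (3)·I. We want v_2 with N^2 v_2 = 0 but N^1 v_2 ≠ 0; then v_{j-1} := N · v_j for j = 2, …, 2.

Pick v_2 = (0, 0, 1, 0)ᵀ.
Then v_1 = N · v_2 = (3, 0, 6, -9)ᵀ.

Sanity check: (A − (3)·I) v_1 = (0, 0, 0, 0)ᵀ = 0. ✓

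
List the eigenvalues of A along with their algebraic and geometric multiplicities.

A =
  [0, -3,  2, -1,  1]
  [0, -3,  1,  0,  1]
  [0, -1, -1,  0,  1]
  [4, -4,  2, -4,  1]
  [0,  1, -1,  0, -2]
λ = -2: alg = 5, geom = 2

Step 1 — factor the characteristic polynomial to read off the algebraic multiplicities:
  χ_A(x) = (x + 2)^5

Step 2 — compute geometric multiplicities via the rank-nullity identity g(λ) = n − rank(A − λI):
  rank(A − (-2)·I) = 3, so dim ker(A − (-2)·I) = n − 3 = 2

Summary:
  λ = -2: algebraic multiplicity = 5, geometric multiplicity = 2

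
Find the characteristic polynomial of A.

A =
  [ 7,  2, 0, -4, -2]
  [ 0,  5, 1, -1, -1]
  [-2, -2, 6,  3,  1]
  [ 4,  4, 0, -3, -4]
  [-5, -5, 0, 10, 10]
x^5 - 25*x^4 + 250*x^3 - 1250*x^2 + 3125*x - 3125

Expanding det(x·I − A) (e.g. by cofactor expansion or by noting that A is similar to its Jordan form J, which has the same characteristic polynomial as A) gives
  χ_A(x) = x^5 - 25*x^4 + 250*x^3 - 1250*x^2 + 3125*x - 3125
which factors as (x - 5)^5. The eigenvalues (with algebraic multiplicities) are λ = 5 with multiplicity 5.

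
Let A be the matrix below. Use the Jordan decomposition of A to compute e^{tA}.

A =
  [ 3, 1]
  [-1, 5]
e^{tA} =
  [-t*exp(4*t) + exp(4*t), t*exp(4*t)]
  [-t*exp(4*t), t*exp(4*t) + exp(4*t)]

Strategy: write A = P · J · P⁻¹ where J is a Jordan canonical form, so e^{tA} = P · e^{tJ} · P⁻¹, and e^{tJ} can be computed block-by-block.

A has Jordan form
J =
  [4, 1]
  [0, 4]
(up to reordering of blocks).

Per-block formulas:
  For a 2×2 Jordan block J_2(4): exp(t · J_2(4)) = e^(4t)·(I + t·N), where N is the 2×2 nilpotent shift.

After assembling e^{tJ} and conjugating by P, we get:

e^{tA} =
  [-t*exp(4*t) + exp(4*t), t*exp(4*t)]
  [-t*exp(4*t), t*exp(4*t) + exp(4*t)]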